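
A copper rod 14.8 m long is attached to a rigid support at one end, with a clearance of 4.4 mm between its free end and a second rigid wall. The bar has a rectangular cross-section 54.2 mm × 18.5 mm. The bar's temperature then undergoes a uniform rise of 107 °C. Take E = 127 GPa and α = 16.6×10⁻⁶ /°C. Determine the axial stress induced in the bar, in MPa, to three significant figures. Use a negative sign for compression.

Free thermal expansion αLΔT = 16.6e-6 · 14800 · 107 = 26.29 mm.
The walls engage after the gap closes; constrained expansion = 26.29 − 4.4 = 21.89 mm.
The walls impose strain ε = −(21.89)/14800 = -1.4789e-03; σ = Eε = 127000 · -1.4789e-03 = -187.8 MPa.

-188 MPa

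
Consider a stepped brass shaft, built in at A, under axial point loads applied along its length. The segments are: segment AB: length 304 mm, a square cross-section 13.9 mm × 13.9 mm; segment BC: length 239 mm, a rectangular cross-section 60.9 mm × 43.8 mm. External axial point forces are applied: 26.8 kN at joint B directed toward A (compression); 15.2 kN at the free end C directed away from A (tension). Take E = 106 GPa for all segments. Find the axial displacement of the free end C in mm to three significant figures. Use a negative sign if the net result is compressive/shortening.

Internal axial forces (sectioning from the free end, tension +): N_BC = 15.2 kN, N_AB = -11.6 kN.
A_AB = 193.2 mm².
A_BC = 2667 mm².
δ_AB = -11600·304/(193.2·106000) = -0.1722 mm
δ_BC = 15200·239/(2667·106000) = 0.01285 mm
δ = Σδ_i = -0.1593 mm.

-0.159 mm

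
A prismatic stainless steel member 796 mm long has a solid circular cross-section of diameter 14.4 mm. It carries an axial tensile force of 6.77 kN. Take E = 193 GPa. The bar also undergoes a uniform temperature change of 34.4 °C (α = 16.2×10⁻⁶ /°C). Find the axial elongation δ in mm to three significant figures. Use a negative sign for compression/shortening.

A = 162.9 mm².
δ_mech = NL/(AE) = 6770·796/(162.9·193000) = 0.1714 mm.
δ_thermal = αLΔT = 16.2e-6·796·34.4 = 0.4436 mm.
δ = δ_mech + δ_thermal = 0.615 mm.

0.615 mm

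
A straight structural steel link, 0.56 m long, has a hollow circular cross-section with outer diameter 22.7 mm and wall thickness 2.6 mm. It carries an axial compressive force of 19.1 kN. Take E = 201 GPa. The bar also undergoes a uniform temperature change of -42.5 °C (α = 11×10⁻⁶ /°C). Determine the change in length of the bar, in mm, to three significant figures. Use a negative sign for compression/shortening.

-0.586 mm

A = 164.2 mm².
δ_mech = NL/(AE) = -19100·560/(164.2·201000) = -0.3241 mm.
δ_thermal = αLΔT = 11e-6·560·-42.5 = -0.2618 mm.
δ = δ_mech + δ_thermal = -0.5859 mm.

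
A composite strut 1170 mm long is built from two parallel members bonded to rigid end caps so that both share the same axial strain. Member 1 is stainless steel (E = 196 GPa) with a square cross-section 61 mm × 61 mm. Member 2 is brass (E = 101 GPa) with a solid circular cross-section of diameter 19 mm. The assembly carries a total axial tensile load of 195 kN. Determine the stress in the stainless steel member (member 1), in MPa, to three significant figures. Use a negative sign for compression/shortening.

A_1 = 3721 mm².
A_2 = 283.5 mm².
Equal strain + equilibrium ⇒ each member carries load in proportion to AE: A₁E₁ = 729300000 N, A₂E₂ = 28640000 N, ΣAE = 758000000 N.
σ₁ = P·E₁/ΣAE = 195000·196000/758000000 = 50.43 MPa.

50.4 MPa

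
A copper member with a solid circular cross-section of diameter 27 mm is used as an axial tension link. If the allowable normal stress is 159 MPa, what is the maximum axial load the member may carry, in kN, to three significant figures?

91.0 kN

A = 572.6 mm².
P_max = σ_allow · A = 159 · 572.6 = 91040 N = 91.04 kN.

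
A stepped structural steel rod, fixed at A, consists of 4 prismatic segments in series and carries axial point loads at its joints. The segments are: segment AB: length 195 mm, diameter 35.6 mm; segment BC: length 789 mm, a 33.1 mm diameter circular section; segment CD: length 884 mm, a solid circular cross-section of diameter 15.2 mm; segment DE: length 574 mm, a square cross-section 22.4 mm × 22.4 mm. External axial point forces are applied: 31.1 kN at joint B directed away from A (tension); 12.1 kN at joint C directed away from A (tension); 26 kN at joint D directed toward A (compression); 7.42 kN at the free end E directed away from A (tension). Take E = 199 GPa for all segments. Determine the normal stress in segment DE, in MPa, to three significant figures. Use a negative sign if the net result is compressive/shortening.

Internal axial forces (sectioning from the free end, tension +): N_DE = 7.42 kN, N_CD = -18.58 kN, N_BC = -6.48 kN, N_AB = 24.62 kN.
A_DE = 501.8 mm².
σ_DE = N_DE/A_DE = 7420/501.8 = 14.79 MPa.

14.8 MPa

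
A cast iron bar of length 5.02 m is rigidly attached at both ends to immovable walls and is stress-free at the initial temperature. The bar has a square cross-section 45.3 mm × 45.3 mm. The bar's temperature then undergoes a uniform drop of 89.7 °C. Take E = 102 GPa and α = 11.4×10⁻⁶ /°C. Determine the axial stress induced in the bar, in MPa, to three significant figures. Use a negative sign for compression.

Free thermal expansion αLΔT = 11.4e-6 · 5020 · -89.7 = -5.133 mm.
The walls impose strain ε = −(-5.133)/5020 = 1.0226e-03; σ = Eε = 102000 · 1.0226e-03 = 104.3 MPa.

104 MPa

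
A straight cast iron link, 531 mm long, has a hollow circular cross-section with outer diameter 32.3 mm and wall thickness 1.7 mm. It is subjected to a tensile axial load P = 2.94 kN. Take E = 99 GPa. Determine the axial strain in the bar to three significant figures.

A = 163.4 mm².
σ = N/A = 17.99 MPa; ε = σ/E = 17.99/99000 = 1.817e-04.

1.82e-04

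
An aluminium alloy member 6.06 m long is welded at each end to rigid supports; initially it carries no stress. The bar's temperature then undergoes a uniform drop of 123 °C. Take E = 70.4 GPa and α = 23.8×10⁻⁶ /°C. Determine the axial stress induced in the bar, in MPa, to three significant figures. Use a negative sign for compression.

Free thermal expansion αLΔT = 23.8e-6 · 6060 · -123 = -17.74 mm.
The walls impose strain ε = −(-17.74)/6060 = 2.9274e-03; σ = Eε = 70400 · 2.9274e-03 = 206.1 MPa.

206 MPa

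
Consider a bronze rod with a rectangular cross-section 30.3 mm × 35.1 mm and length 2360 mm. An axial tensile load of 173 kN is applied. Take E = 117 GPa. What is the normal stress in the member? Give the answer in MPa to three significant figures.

163 MPa

A = 1064 mm².
σ = N/A = 173000/1064 = 162.7 MPa.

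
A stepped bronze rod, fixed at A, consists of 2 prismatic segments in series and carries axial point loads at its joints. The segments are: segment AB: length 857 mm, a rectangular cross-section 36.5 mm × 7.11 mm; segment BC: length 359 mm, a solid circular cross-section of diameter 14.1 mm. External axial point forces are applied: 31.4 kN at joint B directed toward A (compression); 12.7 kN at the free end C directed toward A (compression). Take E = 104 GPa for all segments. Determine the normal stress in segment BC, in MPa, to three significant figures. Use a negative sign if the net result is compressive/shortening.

-81.3 MPa

Internal axial forces (sectioning from the free end, tension +): N_BC = -12.7 kN, N_AB = -44.1 kN.
A_BC = 156.1 mm².
σ_BC = N_BC/A_BC = -12700/156.1 = -81.33 MPa.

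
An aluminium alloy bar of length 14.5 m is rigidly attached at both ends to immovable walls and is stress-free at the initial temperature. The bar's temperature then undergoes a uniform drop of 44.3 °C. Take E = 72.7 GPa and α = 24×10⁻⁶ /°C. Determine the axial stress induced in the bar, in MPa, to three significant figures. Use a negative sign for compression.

Free thermal expansion αLΔT = 24e-6 · 14500 · -44.3 = -15.42 mm.
The walls impose strain ε = −(-15.42)/14500 = 1.0632e-03; σ = Eε = 72700 · 1.0632e-03 = 77.29 MPa.

77.3 MPa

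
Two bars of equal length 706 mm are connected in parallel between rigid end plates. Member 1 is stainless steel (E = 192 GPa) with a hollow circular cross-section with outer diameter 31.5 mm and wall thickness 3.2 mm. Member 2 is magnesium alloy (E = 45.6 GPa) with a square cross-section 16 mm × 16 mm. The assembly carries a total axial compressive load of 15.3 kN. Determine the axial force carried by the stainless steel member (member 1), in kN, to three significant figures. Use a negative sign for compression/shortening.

-12.6 kN

A_1 = 284.5 mm².
A_2 = 256 mm².
Equal strain + equilibrium ⇒ each member carries load in proportion to AE: A₁E₁ = 54620000 N, A₂E₂ = 11670000 N, ΣAE = 66300000 N.
F₁ = P·A₁E₁/ΣAE = -15300·54620000/66300000 = -12610 N.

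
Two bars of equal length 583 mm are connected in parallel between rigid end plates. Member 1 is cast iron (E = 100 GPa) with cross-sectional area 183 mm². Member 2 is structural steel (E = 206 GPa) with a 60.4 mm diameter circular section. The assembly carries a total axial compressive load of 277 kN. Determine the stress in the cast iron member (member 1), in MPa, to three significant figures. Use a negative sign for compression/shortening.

A_2 = 2865 mm².
Equal strain + equilibrium ⇒ each member carries load in proportion to AE: A₁E₁ = 18300000 N, A₂E₂ = 590200000 N, ΣAE = 608500000 N.
σ₁ = P·E₁/ΣAE = -277000·100000/608500000 = -45.52 MPa.

-45.5 MPa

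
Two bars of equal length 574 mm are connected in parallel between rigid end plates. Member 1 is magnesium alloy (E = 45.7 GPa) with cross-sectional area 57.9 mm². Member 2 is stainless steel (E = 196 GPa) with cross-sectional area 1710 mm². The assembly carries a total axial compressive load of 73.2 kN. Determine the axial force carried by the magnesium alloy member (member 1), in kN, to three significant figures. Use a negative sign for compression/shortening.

Equal strain + equilibrium ⇒ each member carries load in proportion to AE: A₁E₁ = 2646000 N, A₂E₂ = 335200000 N, ΣAE = 337800000 N.
F₁ = P·A₁E₁/ΣAE = -73200·2646000/337800000 = -573.4 N.

-0.573 kN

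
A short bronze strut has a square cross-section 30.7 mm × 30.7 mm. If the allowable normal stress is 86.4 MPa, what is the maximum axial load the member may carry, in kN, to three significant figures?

A = 942.5 mm².
P_max = σ_allow · A = 86.4 · 942.5 = 81430 N = 81.43 kN.

81.4 kN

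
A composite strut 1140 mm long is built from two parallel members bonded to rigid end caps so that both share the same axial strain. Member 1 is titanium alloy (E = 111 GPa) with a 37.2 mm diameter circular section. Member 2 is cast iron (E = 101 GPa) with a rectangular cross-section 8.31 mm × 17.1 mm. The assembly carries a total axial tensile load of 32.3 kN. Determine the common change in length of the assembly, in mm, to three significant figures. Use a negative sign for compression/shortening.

0.273 mm

A_1 = 1087 mm².
A_2 = 142.1 mm².
Equal strain + equilibrium ⇒ each member carries load in proportion to AE: A₁E₁ = 120600000 N, A₂E₂ = 14350000 N, ΣAE = 135000000 N.
δ = PL/ΣAE = 32300·1140/135000000 = 0.2728 mm.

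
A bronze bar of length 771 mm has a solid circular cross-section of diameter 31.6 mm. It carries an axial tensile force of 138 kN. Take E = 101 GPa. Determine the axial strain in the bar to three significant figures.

0.00174

A = 784.3 mm².
σ = N/A = 176 MPa; ε = σ/E = 176/101000 = 1.742e-03.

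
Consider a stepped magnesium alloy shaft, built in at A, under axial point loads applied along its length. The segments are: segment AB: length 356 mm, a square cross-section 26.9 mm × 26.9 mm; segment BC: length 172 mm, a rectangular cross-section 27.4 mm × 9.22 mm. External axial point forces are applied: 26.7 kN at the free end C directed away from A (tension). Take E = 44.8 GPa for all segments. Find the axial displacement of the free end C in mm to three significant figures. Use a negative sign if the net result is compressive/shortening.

0.699 mm

Internal axial forces (sectioning from the free end, tension +): N_BC = 26.7 kN, N_AB = 26.7 kN.
A_AB = 723.6 mm².
A_BC = 252.6 mm².
δ_AB = 26700·356/(723.6·44800) = 0.2932 mm
δ_BC = 26700·172/(252.6·44800) = 0.4058 mm
δ = Σδ_i = 0.699 mm.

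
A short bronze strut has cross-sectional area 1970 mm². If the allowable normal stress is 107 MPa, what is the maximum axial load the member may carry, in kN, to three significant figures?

P_max = σ_allow · A = 107 · 1970 = 210800 N = 210.8 kN.

211 kN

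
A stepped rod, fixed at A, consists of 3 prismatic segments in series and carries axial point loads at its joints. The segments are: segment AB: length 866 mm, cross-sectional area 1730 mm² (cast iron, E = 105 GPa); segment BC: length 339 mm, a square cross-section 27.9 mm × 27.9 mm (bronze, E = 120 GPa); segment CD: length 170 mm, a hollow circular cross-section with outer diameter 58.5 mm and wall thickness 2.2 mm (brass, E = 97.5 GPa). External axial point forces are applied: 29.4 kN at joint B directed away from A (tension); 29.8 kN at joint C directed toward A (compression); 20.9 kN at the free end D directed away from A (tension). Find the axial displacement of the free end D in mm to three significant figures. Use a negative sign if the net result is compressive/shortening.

Internal axial forces (sectioning from the free end, tension +): N_CD = 20.9 kN, N_BC = -8.9 kN, N_AB = 20.5 kN.
A_BC = 778.4 mm².
A_CD = 389.1 mm².
δ_AB = 20500·866/(1730·105000) = 0.09773 mm
δ_BC = -8900·339/(778.4·120000) = -0.0323 mm
δ_CD = 20900·170/(389.1·97500) = 0.09365 mm
δ = Σδ_i = 0.1591 mm.

0.159 mm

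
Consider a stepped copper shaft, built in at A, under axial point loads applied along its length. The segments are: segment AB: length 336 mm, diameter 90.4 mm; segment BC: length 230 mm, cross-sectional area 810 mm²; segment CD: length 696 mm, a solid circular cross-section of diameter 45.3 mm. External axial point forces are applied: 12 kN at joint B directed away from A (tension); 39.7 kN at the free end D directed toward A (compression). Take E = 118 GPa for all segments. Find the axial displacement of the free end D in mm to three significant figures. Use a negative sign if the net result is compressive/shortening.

-0.253 mm

Internal axial forces (sectioning from the free end, tension +): N_CD = -39.7 kN, N_BC = -39.7 kN, N_AB = -27.7 kN.
A_AB = 6418 mm².
A_CD = 1612 mm².
δ_AB = -27700·336/(6418·118000) = -0.01229 mm
δ_BC = -39700·230/(810·118000) = -0.09553 mm
δ_CD = -39700·696/(1612·118000) = -0.1453 mm
δ = Σδ_i = -0.2531 mm.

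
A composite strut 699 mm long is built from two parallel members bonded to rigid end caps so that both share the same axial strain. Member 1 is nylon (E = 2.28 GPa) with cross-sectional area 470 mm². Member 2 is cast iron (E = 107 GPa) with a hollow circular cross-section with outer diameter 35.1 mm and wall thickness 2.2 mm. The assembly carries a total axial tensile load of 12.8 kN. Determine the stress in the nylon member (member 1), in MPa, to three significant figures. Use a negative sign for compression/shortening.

1.15 MPa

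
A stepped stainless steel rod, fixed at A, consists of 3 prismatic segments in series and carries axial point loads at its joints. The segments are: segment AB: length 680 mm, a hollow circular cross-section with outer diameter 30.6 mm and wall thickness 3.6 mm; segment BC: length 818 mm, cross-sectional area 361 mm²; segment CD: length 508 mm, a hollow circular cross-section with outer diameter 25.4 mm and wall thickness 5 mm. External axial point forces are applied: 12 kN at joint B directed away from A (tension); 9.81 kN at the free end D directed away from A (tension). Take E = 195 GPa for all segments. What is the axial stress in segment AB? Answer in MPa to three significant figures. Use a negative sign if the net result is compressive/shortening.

71.4 MPa

Internal axial forces (sectioning from the free end, tension +): N_CD = 9.81 kN, N_BC = 9.81 kN, N_AB = 21.81 kN.
A_AB = 305.4 mm².
σ_AB = N_AB/A_AB = 21810/305.4 = 71.42 MPa.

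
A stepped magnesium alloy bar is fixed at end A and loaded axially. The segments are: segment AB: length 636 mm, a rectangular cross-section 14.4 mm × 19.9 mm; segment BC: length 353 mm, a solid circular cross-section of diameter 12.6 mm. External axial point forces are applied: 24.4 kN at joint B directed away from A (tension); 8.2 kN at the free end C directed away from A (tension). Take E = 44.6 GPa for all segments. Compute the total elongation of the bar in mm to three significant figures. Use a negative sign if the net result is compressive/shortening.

2.14 mm

Internal axial forces (sectioning from the free end, tension +): N_BC = 8.2 kN, N_AB = 32.6 kN.
A_AB = 286.6 mm².
A_BC = 124.7 mm².
δ_AB = 32600·636/(286.6·44600) = 1.622 mm
δ_BC = 8200·353/(124.7·44600) = 0.5205 mm
δ = Σδ_i = 2.143 mm.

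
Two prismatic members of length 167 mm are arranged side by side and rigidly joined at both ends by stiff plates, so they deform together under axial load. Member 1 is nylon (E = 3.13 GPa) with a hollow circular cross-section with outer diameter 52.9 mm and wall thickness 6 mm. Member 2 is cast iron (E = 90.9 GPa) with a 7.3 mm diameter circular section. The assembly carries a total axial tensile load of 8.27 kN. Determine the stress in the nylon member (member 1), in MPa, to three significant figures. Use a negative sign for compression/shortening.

3.94 MPa

A_1 = 884 mm².
A_2 = 41.85 mm².
Equal strain + equilibrium ⇒ each member carries load in proportion to AE: A₁E₁ = 2767000 N, A₂E₂ = 3805000 N, ΣAE = 6572000 N.
σ₁ = P·E₁/ΣAE = 8270·3130/6572000 = 3.939 MPa.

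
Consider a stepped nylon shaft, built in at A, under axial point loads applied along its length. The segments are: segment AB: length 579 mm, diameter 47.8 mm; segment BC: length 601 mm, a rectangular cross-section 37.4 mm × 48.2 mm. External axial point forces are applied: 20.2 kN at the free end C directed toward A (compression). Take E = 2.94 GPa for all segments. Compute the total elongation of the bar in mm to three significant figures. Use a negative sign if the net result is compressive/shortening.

Internal axial forces (sectioning from the free end, tension +): N_BC = -20.2 kN, N_AB = -20.2 kN.
A_AB = 1795 mm².
A_BC = 1803 mm².
δ_AB = -20200·579/(1795·2940) = -2.217 mm
δ_BC = -20200·601/(1803·2940) = -2.291 mm
δ = Σδ_i = -4.508 mm.

-4.51 mm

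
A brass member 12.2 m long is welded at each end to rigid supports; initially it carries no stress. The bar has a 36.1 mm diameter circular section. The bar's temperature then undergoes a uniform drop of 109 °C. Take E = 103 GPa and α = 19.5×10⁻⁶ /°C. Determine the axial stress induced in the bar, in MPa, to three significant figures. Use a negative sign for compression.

219 MPa

Free thermal expansion αLΔT = 19.5e-6 · 12200 · -109 = -25.93 mm.
The walls impose strain ε = −(-25.93)/12200 = 2.1255e-03; σ = Eε = 103000 · 2.1255e-03 = 218.9 MPa.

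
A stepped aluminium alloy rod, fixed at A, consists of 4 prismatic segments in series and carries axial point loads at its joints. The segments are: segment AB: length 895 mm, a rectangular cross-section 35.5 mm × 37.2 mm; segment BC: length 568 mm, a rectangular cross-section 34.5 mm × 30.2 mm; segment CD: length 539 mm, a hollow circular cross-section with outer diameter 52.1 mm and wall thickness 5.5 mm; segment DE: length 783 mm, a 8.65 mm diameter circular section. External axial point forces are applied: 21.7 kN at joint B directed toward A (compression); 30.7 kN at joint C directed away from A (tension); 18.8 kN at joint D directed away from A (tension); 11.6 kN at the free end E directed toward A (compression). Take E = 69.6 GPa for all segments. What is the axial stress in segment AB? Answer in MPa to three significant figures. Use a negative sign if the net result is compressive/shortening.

Internal axial forces (sectioning from the free end, tension +): N_DE = -11.6 kN, N_CD = 7.2 kN, N_BC = 37.9 kN, N_AB = 16.2 kN.
A_AB = 1321 mm².
σ_AB = N_AB/A_AB = 16200/1321 = 12.27 MPa.

12.3 MPa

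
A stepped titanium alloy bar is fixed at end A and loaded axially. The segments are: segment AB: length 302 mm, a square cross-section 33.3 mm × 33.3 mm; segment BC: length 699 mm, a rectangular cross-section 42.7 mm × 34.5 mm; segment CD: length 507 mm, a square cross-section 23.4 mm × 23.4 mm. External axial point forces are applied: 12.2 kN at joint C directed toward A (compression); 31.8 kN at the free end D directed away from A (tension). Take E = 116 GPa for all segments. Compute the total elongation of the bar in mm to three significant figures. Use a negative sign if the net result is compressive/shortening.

Internal axial forces (sectioning from the free end, tension +): N_CD = 31.8 kN, N_BC = 19.6 kN, N_AB = 19.6 kN.
A_AB = 1109 mm².
A_BC = 1473 mm².
A_CD = 547.6 mm².
δ_AB = 19600·302/(1109·116000) = 0.04602 mm
δ_BC = 19600·699/(1473·116000) = 0.08017 mm
δ_CD = 31800·507/(547.6·116000) = 0.2538 mm
δ = Σδ_i = 0.38 mm.

0.380 mm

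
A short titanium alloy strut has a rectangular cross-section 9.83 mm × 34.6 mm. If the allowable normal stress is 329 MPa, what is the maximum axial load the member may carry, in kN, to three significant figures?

A = 340.1 mm².
P_max = σ_allow · A = 329 · 340.1 = 111900 N = 111.9 kN.

112 kN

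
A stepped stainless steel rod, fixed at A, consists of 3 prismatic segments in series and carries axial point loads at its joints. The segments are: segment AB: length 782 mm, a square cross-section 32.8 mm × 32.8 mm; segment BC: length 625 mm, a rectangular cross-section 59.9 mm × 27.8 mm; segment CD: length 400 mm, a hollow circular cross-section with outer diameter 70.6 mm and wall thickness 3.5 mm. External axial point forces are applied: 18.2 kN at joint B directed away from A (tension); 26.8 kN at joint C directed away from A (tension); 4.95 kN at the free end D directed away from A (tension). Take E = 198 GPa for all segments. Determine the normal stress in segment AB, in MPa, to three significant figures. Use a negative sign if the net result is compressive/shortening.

46.4 MPa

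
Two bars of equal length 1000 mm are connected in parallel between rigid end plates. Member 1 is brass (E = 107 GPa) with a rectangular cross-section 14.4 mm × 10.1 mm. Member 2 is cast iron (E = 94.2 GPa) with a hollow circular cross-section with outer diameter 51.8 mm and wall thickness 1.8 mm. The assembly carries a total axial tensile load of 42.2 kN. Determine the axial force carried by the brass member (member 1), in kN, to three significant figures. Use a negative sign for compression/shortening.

A_1 = 145.4 mm².
A_2 = 282.7 mm².
Equal strain + equilibrium ⇒ each member carries load in proportion to AE: A₁E₁ = 15560000 N, A₂E₂ = 26630000 N, ΣAE = 42200000 N.
F₁ = P·A₁E₁/ΣAE = 42200·15560000/42200000 = 15560 N.

15.6 kN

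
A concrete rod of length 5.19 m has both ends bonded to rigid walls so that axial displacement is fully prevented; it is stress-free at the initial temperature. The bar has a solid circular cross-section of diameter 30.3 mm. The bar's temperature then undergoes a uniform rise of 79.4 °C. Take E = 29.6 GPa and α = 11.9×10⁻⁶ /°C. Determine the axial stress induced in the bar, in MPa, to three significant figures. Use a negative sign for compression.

-28.0 MPa

Free thermal expansion αLΔT = 11.9e-6 · 5190 · 79.4 = 4.904 mm.
The walls impose strain ε = −(4.904)/5190 = -9.4486e-04; σ = Eε = 29600 · -9.4486e-04 = -27.97 MPa.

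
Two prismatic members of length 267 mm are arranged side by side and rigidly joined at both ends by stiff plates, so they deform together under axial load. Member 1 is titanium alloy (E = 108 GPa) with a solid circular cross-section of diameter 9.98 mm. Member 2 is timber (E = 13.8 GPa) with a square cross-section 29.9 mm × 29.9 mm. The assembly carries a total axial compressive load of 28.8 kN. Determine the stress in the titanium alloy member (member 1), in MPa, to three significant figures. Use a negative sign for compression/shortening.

A_1 = 78.23 mm².
A_2 = 894 mm².
Equal strain + equilibrium ⇒ each member carries load in proportion to AE: A₁E₁ = 8448000 N, A₂E₂ = 12340000 N, ΣAE = 20790000 N.
σ₁ = P·E₁/ΣAE = -28800·108000/20790000 = -149.6 MPa.

-150 MPa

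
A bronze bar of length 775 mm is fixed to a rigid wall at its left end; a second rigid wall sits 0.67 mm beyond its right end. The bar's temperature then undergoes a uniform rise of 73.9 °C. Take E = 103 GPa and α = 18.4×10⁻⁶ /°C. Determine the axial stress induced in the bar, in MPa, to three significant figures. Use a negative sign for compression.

Free thermal expansion αLΔT = 18.4e-6 · 775 · 73.9 = 1.054 mm.
The walls engage after the gap closes; constrained expansion = 1.054 − 0.67 = 0.3838 mm.
The walls impose strain ε = −(0.3838)/775 = -4.9524e-04; σ = Eε = 103000 · -4.9524e-04 = -51.01 MPa.

-51.0 MPa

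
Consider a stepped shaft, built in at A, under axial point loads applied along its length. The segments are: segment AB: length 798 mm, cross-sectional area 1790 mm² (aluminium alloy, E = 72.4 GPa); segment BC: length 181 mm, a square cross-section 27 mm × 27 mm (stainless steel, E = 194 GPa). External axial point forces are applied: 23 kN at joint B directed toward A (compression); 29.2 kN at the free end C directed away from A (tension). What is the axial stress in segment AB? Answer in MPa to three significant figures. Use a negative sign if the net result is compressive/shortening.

Internal axial forces (sectioning from the free end, tension +): N_BC = 29.2 kN, N_AB = 6.2 kN.
σ_AB = N_AB/A_AB = 6200/1790 = 3.464 MPa.

3.46 MPa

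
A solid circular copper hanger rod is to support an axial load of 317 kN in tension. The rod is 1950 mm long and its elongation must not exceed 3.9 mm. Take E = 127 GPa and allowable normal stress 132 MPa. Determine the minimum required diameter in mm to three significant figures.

55.3 mm

Required area A ≥ P/σ_allow = 317000/132 = 2402 mm².
For a solid circular section, d ≥ √(4A/π) = 55.3 mm.
Elongation limit: A ≥ PL/(Eδ_allow) = 317000·1950/(127000·3.9) = 1248 mm² ⇒ d ≥ 39.86 mm.
The stress limit governs.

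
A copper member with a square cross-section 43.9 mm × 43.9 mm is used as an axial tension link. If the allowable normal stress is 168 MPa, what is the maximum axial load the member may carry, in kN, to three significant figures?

A = 1927 mm².
P_max = σ_allow · A = 168 · 1927 = 323800 N = 323.8 kN.

324 kN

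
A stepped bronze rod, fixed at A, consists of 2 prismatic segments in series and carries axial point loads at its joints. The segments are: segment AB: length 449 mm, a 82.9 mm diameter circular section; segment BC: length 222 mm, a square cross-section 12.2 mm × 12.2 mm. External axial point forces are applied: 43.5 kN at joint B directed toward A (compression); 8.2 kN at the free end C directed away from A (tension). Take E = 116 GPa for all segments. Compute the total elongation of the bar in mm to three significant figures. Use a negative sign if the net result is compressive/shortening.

0.0801 mm

Internal axial forces (sectioning from the free end, tension +): N_BC = 8.2 kN, N_AB = -35.3 kN.
A_AB = 5398 mm².
A_BC = 148.8 mm².
δ_AB = -35300·449/(5398·116000) = -0.02531 mm
δ_BC = 8200·222/(148.8·116000) = 0.1054 mm
δ = Σδ_i = 0.08012 mm.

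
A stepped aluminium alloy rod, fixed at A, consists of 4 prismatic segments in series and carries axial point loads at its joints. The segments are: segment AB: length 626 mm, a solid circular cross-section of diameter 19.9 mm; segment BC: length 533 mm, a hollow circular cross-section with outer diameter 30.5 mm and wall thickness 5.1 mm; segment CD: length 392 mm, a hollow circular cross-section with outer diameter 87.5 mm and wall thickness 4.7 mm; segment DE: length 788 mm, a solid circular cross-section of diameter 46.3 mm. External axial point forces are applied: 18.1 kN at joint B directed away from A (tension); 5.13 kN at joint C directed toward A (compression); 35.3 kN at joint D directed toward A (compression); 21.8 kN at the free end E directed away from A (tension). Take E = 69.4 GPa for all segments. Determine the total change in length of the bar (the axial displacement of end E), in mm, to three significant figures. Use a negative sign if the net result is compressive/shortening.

-0.282 mm

Internal axial forces (sectioning from the free end, tension +): N_DE = 21.8 kN, N_CD = -13.5 kN, N_BC = -18.63 kN, N_AB = -0.53 kN.
A_AB = 311 mm².
A_BC = 407 mm².
A_CD = 1223 mm².
A_DE = 1684 mm².
δ_AB = -530·626/(311·69400) = -0.01537 mm
δ_BC = -18630·533/(407·69400) = -0.3516 mm
δ_CD = -13500·392/(1223·69400) = -0.06237 mm
δ_DE = 21800·788/(1684·69400) = 0.147 mm
δ = Σδ_i = -0.2823 mm.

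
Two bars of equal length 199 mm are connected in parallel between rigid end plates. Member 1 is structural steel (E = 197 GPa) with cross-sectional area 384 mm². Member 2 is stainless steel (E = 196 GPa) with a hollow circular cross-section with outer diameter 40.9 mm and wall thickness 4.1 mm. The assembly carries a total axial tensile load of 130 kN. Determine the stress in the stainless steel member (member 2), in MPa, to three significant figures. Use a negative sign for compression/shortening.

151 MPa

A_2 = 474 mm².
Equal strain + equilibrium ⇒ each member carries load in proportion to AE: A₁E₁ = 75650000 N, A₂E₂ = 92900000 N, ΣAE = 168600000 N.
σ₂ = P·E₂/ΣAE = 130000·196000/168600000 = 151.2 MPa.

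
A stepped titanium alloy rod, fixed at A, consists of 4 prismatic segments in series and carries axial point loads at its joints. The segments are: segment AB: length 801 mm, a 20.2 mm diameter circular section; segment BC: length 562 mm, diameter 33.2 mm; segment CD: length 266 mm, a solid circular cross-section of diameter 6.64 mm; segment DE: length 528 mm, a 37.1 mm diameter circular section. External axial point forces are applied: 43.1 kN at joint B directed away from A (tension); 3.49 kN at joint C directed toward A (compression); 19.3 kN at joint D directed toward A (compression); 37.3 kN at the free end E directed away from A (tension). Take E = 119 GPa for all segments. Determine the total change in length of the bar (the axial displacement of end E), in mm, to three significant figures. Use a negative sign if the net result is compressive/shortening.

2.60 mm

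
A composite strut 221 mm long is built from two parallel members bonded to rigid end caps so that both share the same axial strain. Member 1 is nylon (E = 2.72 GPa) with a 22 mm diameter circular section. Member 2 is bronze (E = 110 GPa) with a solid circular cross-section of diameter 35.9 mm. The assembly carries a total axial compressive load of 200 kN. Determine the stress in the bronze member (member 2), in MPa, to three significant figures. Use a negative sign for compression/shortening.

-196 MPa

A_1 = 380.1 mm².
A_2 = 1012 mm².
Equal strain + equilibrium ⇒ each member carries load in proportion to AE: A₁E₁ = 1034000 N, A₂E₂ = 111300000 N, ΣAE = 112400000 N.
σ₂ = P·E₂/ΣAE = -200000·110000/112400000 = -195.8 MPa.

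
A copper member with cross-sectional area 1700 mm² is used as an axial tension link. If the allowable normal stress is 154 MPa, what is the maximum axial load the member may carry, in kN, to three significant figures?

P_max = σ_allow · A = 154 · 1700 = 261800 N = 261.8 kN.

262 kN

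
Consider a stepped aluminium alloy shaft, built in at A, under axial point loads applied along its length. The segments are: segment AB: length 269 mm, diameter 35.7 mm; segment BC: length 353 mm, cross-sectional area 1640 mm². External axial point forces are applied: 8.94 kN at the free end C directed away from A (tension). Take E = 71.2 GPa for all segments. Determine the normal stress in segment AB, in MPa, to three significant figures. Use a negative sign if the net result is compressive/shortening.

8.93 MPa

Internal axial forces (sectioning from the free end, tension +): N_BC = 8.94 kN, N_AB = 8.94 kN.
A_AB = 1001 mm².
σ_AB = N_AB/A_AB = 8940/1001 = 8.931 MPa.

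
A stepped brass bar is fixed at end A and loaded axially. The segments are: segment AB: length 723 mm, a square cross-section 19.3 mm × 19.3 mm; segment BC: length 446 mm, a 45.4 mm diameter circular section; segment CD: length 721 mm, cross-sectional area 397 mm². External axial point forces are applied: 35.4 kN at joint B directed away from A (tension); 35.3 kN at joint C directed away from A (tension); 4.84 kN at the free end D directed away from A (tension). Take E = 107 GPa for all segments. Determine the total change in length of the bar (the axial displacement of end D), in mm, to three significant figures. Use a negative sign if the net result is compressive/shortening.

Internal axial forces (sectioning from the free end, tension +): N_CD = 4.84 kN, N_BC = 40.14 kN, N_AB = 75.54 kN.
A_AB = 372.5 mm².
A_BC = 1619 mm².
δ_AB = 75540·723/(372.5·107000) = 1.37 mm
δ_BC = 40140·446/(1619·107000) = 0.1034 mm
δ_CD = 4840·721/(397·107000) = 0.08215 mm
δ = Σδ_i = 1.556 mm.

1.56 mm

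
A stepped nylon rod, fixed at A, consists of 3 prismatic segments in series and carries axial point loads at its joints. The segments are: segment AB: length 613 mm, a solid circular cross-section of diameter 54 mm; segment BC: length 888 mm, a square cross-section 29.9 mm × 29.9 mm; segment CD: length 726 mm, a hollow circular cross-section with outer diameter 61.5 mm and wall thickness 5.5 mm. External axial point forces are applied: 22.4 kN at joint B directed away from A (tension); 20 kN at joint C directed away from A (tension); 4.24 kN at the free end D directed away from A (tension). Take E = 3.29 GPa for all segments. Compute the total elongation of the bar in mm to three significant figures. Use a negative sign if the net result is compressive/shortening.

12.1 mm

Internal axial forces (sectioning from the free end, tension +): N_CD = 4.24 kN, N_BC = 24.24 kN, N_AB = 46.64 kN.
A_AB = 2290 mm².
A_BC = 894 mm².
A_CD = 967.6 mm².
δ_AB = 46640·613/(2290·3290) = 3.794 mm
δ_BC = 24240·888/(894·3290) = 7.318 mm
δ_CD = 4240·726/(967.6·3290) = 0.967 mm
δ = Σδ_i = 12.08 mm.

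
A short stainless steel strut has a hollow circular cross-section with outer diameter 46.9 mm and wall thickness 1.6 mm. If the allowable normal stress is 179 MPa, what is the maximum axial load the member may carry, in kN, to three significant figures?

40.8 kN

A = 227.7 mm².
P_max = σ_allow · A = 179 · 227.7 = 40760 N = 40.76 kN.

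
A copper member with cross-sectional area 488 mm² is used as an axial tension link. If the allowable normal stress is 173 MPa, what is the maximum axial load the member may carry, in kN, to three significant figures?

84.4 kN

P_max = σ_allow · A = 173 · 488 = 84420 N = 84.42 kN.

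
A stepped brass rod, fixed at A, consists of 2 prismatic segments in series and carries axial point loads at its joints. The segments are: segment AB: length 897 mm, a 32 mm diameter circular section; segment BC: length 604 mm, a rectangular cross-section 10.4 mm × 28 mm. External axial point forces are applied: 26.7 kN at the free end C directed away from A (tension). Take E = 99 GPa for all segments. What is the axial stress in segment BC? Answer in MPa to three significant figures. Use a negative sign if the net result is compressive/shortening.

Internal axial forces (sectioning from the free end, tension +): N_BC = 26.7 kN, N_AB = 26.7 kN.
A_BC = 291.2 mm².
σ_BC = N_BC/A_BC = 26700/291.2 = 91.69 MPa.

91.7 MPa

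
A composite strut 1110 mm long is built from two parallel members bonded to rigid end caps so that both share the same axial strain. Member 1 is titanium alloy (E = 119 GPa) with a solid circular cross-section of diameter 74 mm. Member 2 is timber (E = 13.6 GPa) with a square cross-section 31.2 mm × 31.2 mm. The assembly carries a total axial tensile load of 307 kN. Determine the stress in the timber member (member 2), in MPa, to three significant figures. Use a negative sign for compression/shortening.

A_1 = 4301 mm².
A_2 = 973.4 mm².
Equal strain + equilibrium ⇒ each member carries load in proportion to AE: A₁E₁ = 511800000 N, A₂E₂ = 13240000 N, ΣAE = 525000000 N.
σ₂ = P·E₂/ΣAE = 307000·13600/525000000 = 7.952 MPa.

7.95 MPa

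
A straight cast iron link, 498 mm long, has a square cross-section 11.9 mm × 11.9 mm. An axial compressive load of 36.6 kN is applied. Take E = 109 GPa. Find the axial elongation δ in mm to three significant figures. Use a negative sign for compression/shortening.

A = 141.6 mm².
δ_mech = NL/(AE) = -36600·498/(141.6·109000) = -1.181 mm.

-1.18 mm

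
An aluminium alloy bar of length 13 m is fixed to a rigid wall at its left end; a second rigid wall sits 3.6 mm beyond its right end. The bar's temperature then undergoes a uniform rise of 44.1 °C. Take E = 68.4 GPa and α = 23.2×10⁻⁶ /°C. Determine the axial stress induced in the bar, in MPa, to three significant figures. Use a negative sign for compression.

Free thermal expansion αLΔT = 23.2e-6 · 13000 · 44.1 = 13.3 mm.
The walls engage after the gap closes; constrained expansion = 13.3 − 3.6 = 9.701 mm.
The walls impose strain ε = −(9.701)/13000 = -7.4620e-04; σ = Eε = 68400 · -7.4620e-04 = -51.04 MPa.

-51.0 MPa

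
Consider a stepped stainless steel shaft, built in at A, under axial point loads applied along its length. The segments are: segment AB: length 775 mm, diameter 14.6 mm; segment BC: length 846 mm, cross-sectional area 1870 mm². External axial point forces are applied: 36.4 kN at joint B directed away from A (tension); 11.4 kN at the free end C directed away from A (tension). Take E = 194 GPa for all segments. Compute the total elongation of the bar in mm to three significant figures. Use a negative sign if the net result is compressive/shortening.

Internal axial forces (sectioning from the free end, tension +): N_BC = 11.4 kN, N_AB = 47.8 kN.
A_AB = 167.4 mm².
δ_AB = 47800·775/(167.4·194000) = 1.141 mm
δ_BC = 11400·846/(1870·194000) = 0.02658 mm
δ = Σδ_i = 1.167 mm.

1.17 mm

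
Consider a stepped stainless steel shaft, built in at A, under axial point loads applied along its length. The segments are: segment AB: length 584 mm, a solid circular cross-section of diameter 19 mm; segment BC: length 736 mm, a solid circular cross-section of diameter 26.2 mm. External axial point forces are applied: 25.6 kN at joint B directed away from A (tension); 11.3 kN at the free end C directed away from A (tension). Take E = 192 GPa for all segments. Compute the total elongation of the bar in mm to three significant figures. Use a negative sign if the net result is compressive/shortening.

Internal axial forces (sectioning from the free end, tension +): N_BC = 11.3 kN, N_AB = 36.9 kN.
A_AB = 283.5 mm².
A_BC = 539.1 mm².
δ_AB = 36900·584/(283.5·192000) = 0.3959 mm
δ_BC = 11300·736/(539.1·192000) = 0.08035 mm
δ = Σδ_i = 0.4762 mm.

0.476 mm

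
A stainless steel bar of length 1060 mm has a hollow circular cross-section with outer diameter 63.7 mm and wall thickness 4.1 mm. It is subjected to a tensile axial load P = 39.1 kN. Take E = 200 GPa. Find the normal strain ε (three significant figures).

2.55e-04

A = 767.7 mm².
σ = N/A = 50.93 MPa; ε = σ/E = 50.93/200000 = 2.547e-04.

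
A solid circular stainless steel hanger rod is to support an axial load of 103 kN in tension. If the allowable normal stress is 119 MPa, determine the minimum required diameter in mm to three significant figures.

33.2 mm

Required area A ≥ P/σ_allow = 103000/119 = 865.5 mm².
For a solid circular section, d ≥ √(4A/π) = 33.2 mm.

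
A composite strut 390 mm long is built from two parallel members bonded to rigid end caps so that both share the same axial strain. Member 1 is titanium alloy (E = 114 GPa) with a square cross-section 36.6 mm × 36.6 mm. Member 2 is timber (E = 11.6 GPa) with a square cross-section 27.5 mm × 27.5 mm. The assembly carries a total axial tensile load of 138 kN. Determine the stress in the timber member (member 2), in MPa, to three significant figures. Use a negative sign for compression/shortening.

9.91 MPa

A_1 = 1340 mm².
A_2 = 756.2 mm².
Equal strain + equilibrium ⇒ each member carries load in proportion to AE: A₁E₁ = 152700000 N, A₂E₂ = 8772000 N, ΣAE = 161500000 N.
σ₂ = P·E₂/ΣAE = 138000·11600/161500000 = 9.913 MPa.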